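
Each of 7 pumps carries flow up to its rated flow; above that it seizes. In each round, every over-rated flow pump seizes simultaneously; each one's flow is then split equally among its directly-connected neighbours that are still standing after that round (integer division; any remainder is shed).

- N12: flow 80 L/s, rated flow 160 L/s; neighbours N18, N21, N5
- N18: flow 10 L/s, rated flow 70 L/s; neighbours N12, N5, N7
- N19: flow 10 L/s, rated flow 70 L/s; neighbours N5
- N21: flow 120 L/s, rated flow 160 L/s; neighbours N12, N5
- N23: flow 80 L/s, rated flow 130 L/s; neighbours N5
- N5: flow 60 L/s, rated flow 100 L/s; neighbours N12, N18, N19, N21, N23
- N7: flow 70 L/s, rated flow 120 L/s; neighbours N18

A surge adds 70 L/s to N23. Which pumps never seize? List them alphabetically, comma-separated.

Round 1 — N23 at 150 > 130. N23 seizes.
  N23 sheds 150 L/s to N5: 150 each.
    N5: 60+150 = 210 > 100
Round 2 — N5 seizes.
  N5 sheds 210 L/s to N12, N18, N19, N21: 52 each (2 lost).
    N12: 80+52 = 132 ≤ 160
    N18: 10+52 = 62 ≤ 70
    N19: 10+52 = 62 ≤ 70
    N21: 120+52 = 172 > 160
Round 3 — N21 seizes.
  N21 sheds 172 L/s to N12: 172 each.
    N12: 132+172 = 304 > 160
Round 4 — N12 seizes.
  N12 sheds 304 L/s to N18: 304 each.
    N18: 62+304 = 366 > 70
Round 5 — N18 seizes.
  N18 sheds 366 L/s to N7: 366 each.
    N7: 70+366 = 436 > 120
Round 6 — N7 seizes.
  N7 sheds 436 L/s: no online neighbours, lost.
No further seizures.

N19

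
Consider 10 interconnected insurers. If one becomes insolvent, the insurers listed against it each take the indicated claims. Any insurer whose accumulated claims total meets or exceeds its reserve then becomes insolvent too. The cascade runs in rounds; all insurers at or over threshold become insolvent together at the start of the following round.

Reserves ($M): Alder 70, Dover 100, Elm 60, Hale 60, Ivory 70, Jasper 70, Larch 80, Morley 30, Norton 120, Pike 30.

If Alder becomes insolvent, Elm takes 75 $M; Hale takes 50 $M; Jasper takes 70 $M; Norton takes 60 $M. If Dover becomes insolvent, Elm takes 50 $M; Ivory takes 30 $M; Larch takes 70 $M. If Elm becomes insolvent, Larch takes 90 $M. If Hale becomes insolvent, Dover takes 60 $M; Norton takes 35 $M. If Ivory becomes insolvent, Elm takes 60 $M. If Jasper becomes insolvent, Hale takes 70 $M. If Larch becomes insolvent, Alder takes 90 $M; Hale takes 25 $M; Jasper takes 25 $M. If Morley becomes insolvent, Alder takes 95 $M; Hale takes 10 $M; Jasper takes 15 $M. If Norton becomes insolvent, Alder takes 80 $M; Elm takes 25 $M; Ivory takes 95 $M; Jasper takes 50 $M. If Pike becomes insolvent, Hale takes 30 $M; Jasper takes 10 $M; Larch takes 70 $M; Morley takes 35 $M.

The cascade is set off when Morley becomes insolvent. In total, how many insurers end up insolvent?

Round 1 — Morley becomes insolvent (initial).
  Alder: +95 → 95 ≥ 70
  Hale: +10 → 10 < 60
  Jasper: +15 → 15 < 70
Round 2 — Alder becomes insolvent.
  Elm: +75 → 75 ≥ 60
  Hale: +50 → 60 ≥ 60
  Jasper: +70 → 85 ≥ 70
  Norton: +60 → 60 < 120
Round 3 — Elm, Hale, Jasper become insolvent.
  Dover: +60 → 60 < 100
  Larch: +90 → 90 ≥ 80
  Norton: +35 → 95 < 120
Round 4 — Larch becomes insolvent.
No further insolvencies.

6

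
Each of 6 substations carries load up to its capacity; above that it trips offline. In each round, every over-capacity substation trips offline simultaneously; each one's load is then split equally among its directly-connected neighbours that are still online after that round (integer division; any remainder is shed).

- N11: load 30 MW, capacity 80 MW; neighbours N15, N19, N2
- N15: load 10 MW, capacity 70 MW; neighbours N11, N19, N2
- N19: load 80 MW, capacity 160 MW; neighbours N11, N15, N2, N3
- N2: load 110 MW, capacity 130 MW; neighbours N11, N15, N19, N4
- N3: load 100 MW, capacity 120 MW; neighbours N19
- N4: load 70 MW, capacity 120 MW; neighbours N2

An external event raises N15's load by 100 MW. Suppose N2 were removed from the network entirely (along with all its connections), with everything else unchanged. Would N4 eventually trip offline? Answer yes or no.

With N2 removed:
Round 1 — N15 at 110 > 70. N15 trips offline.
  N15 sheds 110 MW to N11, N19: 55 each.
    N11: 30+55 = 85 > 80
    N19: 80+55 = 135 ≤ 160
Round 2 — N11 trips offline.
  N11 sheds 85 MW to N19: 85 each.
    N19: 135+85 = 220 > 160
Round 3 — N19 trips offline.
  N19 sheds 220 MW to N3: 220 each.
    N3: 100+220 = 320 > 120
Round 4 — N3 trips offline.
  N3 sheds 320 MW: no online neighbours, lost.
No further trips.

no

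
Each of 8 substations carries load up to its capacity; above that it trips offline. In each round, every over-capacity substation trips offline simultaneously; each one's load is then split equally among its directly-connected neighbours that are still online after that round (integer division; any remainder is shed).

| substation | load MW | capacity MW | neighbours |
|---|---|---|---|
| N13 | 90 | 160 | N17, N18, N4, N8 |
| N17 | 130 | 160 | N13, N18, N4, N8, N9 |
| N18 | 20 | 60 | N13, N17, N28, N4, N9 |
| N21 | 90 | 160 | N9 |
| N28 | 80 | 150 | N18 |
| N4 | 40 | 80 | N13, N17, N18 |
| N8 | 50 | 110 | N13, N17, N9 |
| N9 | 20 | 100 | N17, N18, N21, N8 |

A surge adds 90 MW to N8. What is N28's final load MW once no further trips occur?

Round 1 — N8 at 140 > 110. N8 trips offline.
  N8 sheds 140 MW to N13, N17, N9: 46 each (2 lost).
    N13: 90+46 = 136 ≤ 160
    N17: 130+46 = 176 > 160
    N9: 20+46 = 66 ≤ 100
Round 2 — N17 trips offline.
  N17 sheds 176 MW to N13, N18, N4, N9: 44 each.
    N13: 136+44 = 180 > 160
    N18: 20+44 = 64 > 60
    N4: 40+44 = 84 > 80
    N9: 66+44 = 110 > 100
Round 3 — N13, N18, N4, N9 trip offline.
  N13 sheds 180 MW: no online neighbours, lost.
  N18 sheds 64 MW to N28: 64 each.
    N28: 80+64 = 144 ≤ 150
  N4 sheds 84 MW: no online neighbours, lost.
  N9 sheds 110 MW to N21: 110 each.
    N21: 90+110 = 200 > 160
Round 4 — N21 trips offline.
  N21 sheds 200 MW: no online neighbours, lost.
No further trips.

144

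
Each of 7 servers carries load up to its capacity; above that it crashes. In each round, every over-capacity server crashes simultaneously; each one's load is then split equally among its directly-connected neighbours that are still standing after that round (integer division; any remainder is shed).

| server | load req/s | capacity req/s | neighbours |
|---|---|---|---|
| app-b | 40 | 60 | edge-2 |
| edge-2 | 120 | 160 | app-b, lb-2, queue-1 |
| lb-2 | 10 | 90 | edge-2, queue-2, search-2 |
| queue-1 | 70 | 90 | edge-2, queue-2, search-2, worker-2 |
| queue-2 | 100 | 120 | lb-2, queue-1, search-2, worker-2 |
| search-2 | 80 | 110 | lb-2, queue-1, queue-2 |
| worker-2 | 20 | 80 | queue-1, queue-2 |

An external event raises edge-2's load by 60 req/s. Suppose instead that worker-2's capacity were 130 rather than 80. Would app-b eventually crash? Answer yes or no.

yes

With worker-2's capacity at 130:
Round 1 — edge-2 at 180 > 160. edge-2 crashes.
  edge-2 sheds 180 req/s to app-b, lb-2, queue-1: 60 each.
    app-b: 40+60 = 100 > 60
    lb-2: 10+60 = 70 ≤ 90
    queue-1: 70+60 = 130 > 90
Round 2 — app-b, queue-1 crash.
  app-b sheds 100 req/s: no online neighbours, lost.
  queue-1 sheds 130 req/s to queue-2, search-2, worker-2: 43 each (1 lost).
    queue-2: 100+43 = 143 > 120
    search-2: 80+43 = 123 > 110
    worker-2: 20+43 = 63 ≤ 130
Round 3 — queue-2, search-2 crash.
  queue-2 sheds 143 req/s to lb-2, worker-2: 71 each (1 lost).
    lb-2: 70+71 = 141 > 90
    worker-2: 63+71 = 134 > 130
  search-2 sheds 123 req/s to lb-2: 123 each.
    lb-2: 141+123 = 264 > 90
Round 4 — lb-2, worker-2 crash.
  lb-2 sheds 264 req/s: no online neighbours, lost.
  worker-2 sheds 134 req/s: no online neighbours, lost.
No further crashes.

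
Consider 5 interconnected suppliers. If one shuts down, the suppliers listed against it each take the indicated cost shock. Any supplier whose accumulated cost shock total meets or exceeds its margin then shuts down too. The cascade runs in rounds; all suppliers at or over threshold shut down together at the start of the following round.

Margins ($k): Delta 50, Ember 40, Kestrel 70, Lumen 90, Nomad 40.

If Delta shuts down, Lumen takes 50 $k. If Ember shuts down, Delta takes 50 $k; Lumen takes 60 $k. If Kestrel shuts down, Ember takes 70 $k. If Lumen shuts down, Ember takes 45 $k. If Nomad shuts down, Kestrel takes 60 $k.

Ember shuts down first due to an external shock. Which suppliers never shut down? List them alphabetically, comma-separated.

Kestrel, Nomad

Round 1 — Ember shuts down (initial).
  Delta: +50 → 50 ≥ 50
  Lumen: +60 → 60 < 90
Round 2 — Delta shuts down.
  Lumen: +50 → 110 ≥ 90
Round 3 — Lumen shuts down.
No further shutdowns.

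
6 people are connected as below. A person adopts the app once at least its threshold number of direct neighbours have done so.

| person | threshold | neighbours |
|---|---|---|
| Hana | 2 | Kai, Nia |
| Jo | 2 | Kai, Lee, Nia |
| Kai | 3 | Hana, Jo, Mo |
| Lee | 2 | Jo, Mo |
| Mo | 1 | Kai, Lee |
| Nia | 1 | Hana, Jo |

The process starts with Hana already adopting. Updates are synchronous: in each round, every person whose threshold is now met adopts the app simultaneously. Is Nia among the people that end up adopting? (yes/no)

yes

Round 1 — Hana adopts the app (initial).
Round 2 — checking thresholds:
  Kai: 1 of 3 neighbours < 3, below threshold.
  Nia: 1 of 2 neighbours ≥ 1, adopts the app.
Round 3 — no new adoptions; cascade stops.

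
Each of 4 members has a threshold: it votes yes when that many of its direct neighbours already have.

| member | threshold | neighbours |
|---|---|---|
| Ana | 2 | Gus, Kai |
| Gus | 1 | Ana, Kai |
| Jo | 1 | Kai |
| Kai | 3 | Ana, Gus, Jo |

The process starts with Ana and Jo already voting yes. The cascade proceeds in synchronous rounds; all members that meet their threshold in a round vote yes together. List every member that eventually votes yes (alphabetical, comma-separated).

Round 1 — Ana, Jo vote yes (initial).
Round 2 — checking thresholds:
  Gus: 1 of 2 neighbours ≥ 1, votes yes.
  Kai: 2 of 3 neighbours < 3, holds.
Round 3 — checking thresholds:
  Kai: 3 of 3 neighbours ≥ 3, votes yes.
Round 4 — no new yes votes; cascade stops.

Ana, Gus, Jo, Kai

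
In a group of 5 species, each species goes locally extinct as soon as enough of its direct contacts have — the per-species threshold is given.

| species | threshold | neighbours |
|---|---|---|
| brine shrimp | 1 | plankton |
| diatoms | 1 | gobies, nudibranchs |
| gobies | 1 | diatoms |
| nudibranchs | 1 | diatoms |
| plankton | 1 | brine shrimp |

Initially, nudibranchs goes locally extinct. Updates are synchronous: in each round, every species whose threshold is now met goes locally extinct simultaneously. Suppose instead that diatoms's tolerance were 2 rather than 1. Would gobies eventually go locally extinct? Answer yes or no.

With diatoms's tolerance at 2:
Round 1 — nudibranchs goes locally extinct (initial).
Round 2 — no new extinctions; cascade stops.

no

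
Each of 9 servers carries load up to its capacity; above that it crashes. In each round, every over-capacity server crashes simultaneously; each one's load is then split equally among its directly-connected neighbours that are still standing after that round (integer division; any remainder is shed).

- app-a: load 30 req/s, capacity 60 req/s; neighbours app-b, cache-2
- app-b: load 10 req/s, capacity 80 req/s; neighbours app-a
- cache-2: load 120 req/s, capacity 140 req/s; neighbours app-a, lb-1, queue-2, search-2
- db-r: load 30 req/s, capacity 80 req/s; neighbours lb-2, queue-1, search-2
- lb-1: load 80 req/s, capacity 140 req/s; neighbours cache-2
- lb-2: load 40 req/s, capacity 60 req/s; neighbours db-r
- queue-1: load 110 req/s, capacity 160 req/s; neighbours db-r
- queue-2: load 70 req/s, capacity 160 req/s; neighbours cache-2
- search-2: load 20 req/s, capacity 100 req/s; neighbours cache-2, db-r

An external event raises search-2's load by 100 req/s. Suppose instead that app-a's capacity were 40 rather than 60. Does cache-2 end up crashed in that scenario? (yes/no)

With app-a's capacity at 40:
Round 1 — search-2 at 120 > 100. search-2 crashes.
  search-2 sheds 120 req/s to cache-2, db-r: 60 each.
    cache-2: 120+60 = 180 > 140
    db-r: 30+60 = 90 > 80
Round 2 — cache-2, db-r crash.
  cache-2 sheds 180 req/s to app-a, lb-1, queue-2: 60 each.
    app-a: 30+60 = 90 > 40
    lb-1: 80+60 = 140 ≤ 140
    queue-2: 70+60 = 130 ≤ 160
  db-r sheds 90 req/s to lb-2, queue-1: 45 each.
    lb-2: 40+45 = 85 > 60
    queue-1: 110+45 = 155 ≤ 160
Round 3 — app-a, lb-2 crash.
  app-a sheds 90 req/s to app-b: 90 each.
    app-b: 10+90 = 100 > 80
  lb-2 sheds 85 req/s: no online neighbours, lost.
Round 4 — app-b crashes.
  app-b sheds 100 req/s: no online neighbours, lost.
No further crashes.

yes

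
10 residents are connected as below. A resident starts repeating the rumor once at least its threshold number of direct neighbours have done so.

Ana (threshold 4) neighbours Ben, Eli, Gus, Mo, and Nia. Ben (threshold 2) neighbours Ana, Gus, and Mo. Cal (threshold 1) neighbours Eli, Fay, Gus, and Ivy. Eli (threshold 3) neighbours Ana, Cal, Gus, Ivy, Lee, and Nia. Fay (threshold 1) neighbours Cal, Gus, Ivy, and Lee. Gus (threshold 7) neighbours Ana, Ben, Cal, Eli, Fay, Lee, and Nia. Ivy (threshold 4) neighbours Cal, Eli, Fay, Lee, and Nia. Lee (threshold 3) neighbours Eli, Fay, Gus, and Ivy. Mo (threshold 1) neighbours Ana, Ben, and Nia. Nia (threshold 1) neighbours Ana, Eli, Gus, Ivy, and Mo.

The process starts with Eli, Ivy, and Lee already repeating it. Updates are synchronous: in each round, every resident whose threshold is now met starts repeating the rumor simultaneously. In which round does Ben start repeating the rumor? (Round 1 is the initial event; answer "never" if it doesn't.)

Round 1 — Eli, Ivy, Lee start repeating the rumor (initial).
Round 2 — checking thresholds:
  Ana: 1 of 5 neighbours < 4, below threshold.
  Cal: 2 of 4 neighbours ≥ 1, starts repeating the rumor.
  Fay: 2 of 4 neighbours ≥ 1, starts repeating the rumor.
  Gus: 2 of 7 neighbours < 7, below threshold.
  Nia: 2 of 5 neighbours ≥ 1, starts repeating the rumor.
Round 3 — checking thresholds:
  Ana: 2 of 5 neighbours < 4, below threshold.
  Gus: 5 of 7 neighbours < 7, below threshold.
  Mo: 1 of 3 neighbours ≥ 1, starts repeating the rumor.
Round 4 — no new spreads; cascade stops.

never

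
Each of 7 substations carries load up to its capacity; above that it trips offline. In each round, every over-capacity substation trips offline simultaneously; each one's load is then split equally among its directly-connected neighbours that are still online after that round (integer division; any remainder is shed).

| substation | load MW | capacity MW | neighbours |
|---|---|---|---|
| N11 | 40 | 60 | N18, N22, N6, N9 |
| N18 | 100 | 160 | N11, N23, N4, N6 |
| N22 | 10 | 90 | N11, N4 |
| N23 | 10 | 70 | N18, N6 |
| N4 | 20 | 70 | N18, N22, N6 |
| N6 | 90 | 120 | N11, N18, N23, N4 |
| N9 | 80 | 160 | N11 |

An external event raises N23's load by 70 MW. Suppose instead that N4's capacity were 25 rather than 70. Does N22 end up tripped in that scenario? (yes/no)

With N4's capacity at 25:
Round 1 — N23 at 80 > 70. N23 trips offline.
  N23 sheds 80 MW to N18, N6: 40 each.
    N18: 100+40 = 140 ≤ 160
    N6: 90+40 = 130 > 120
Round 2 — N6 trips offline.
  N6 sheds 130 MW to N11, N18, N4: 43 each (1 lost).
    N11: 40+43 = 83 > 60
    N18: 140+43 = 183 > 160
    N4: 20+43 = 63 > 25
Round 3 — N11, N18, N4 trip offline.
  N11 sheds 83 MW to N22, N9: 41 each (1 lost).
    N22: 10+41 = 51 ≤ 90
    N9: 80+41 = 121 ≤ 160
  N18 sheds 183 MW: no online neighbours, lost.
  N4 sheds 63 MW to N22: 63 each.
    N22: 51+63 = 114 > 90
Round 4 — N22 trips offline.
  N22 sheds 114 MW: no online neighbours, lost.
No further trips.

yes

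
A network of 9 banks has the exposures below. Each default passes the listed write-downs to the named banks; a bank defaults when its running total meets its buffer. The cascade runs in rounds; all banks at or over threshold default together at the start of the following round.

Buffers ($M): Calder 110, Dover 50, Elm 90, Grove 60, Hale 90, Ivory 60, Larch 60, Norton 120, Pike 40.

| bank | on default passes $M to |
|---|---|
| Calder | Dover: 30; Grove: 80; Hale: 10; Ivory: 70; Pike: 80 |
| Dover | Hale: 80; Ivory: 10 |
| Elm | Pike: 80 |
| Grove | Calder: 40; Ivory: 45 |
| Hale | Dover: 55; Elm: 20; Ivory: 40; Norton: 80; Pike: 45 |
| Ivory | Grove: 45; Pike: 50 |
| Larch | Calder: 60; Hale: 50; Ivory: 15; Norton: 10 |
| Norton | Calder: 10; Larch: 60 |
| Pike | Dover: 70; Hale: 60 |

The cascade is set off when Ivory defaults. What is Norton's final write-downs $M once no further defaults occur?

Round 1 — Ivory defaults (initial).
  Grove: +45 → 45 < 60
  Pike: +50 → 50 ≥ 40
Round 2 — Pike defaults.
  Dover: +70 → 70 ≥ 50
  Hale: +60 → 60 < 90
Round 3 — Dover defaults.
  Hale: +80 → 140 ≥ 90
Round 4 — Hale defaults.
  Elm: +20 → 20 < 90
  Norton: +80 → 80 < 120
No further defaults.

80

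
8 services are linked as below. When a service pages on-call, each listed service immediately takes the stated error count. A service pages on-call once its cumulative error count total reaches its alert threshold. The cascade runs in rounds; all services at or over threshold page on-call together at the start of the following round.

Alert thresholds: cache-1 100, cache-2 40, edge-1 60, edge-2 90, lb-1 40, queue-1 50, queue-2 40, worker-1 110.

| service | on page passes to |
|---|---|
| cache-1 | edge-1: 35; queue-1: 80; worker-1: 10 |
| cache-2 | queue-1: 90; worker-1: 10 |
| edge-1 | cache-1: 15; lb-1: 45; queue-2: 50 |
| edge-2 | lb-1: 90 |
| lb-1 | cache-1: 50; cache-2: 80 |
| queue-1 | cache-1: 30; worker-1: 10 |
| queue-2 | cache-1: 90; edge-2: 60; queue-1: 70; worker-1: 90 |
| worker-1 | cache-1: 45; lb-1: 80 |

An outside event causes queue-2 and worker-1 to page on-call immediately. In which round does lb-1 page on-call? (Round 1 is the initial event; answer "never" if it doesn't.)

Round 1 — queue-2, worker-1 page on-call (initial).
  cache-1: +90+45 → 135 ≥ 100
  edge-2: +60 → 60 < 90
  lb-1: +80 → 80 ≥ 40
  queue-1: +70 → 70 ≥ 50
Round 2 — cache-1, lb-1, queue-1 page on-call.
  cache-2: +80 → 80 ≥ 40
  edge-1: +35 → 35 < 60
Round 3 — cache-2 pages on-call.
No further pages.

2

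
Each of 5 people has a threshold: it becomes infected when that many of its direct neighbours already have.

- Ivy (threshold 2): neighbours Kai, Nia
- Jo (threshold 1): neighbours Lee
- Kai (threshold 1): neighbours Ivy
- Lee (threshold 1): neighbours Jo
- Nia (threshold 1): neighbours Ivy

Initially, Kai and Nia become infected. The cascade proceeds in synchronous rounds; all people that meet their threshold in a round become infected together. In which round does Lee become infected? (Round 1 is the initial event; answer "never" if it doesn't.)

never

Round 1 — Kai, Nia become infected (initial).
Round 2 — checking thresholds:
  Ivy: 2 of 2 neighbours ≥ 2, becomes infected.
Round 3 — no new infections; cascade stops.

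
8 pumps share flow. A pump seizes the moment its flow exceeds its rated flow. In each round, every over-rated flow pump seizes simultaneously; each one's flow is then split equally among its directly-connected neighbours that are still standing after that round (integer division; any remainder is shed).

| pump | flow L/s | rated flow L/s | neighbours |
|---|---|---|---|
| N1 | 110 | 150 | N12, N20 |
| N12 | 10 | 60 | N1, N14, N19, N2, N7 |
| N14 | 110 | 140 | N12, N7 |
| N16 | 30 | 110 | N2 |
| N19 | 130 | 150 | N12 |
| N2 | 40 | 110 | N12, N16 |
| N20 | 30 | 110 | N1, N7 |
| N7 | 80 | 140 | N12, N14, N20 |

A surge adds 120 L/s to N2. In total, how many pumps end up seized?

Round 1 — N2 at 160 > 110. N2 seizes.
  N2 sheds 160 L/s to N12, N16: 80 each.
    N12: 10+80 = 90 > 60
    N16: 30+80 = 110 ≤ 110
Round 2 — N12 seizes.
  N12 sheds 90 L/s to N1, N14, N19, N7: 22 each (2 lost).
    N1: 110+22 = 132 ≤ 150
    N14: 110+22 = 132 ≤ 140
    N19: 130+22 = 152 > 150
    N7: 80+22 = 102 ≤ 140
Round 3 — N19 seizes.
  N19 sheds 152 L/s: no online neighbours, lost.
No further seizures.

3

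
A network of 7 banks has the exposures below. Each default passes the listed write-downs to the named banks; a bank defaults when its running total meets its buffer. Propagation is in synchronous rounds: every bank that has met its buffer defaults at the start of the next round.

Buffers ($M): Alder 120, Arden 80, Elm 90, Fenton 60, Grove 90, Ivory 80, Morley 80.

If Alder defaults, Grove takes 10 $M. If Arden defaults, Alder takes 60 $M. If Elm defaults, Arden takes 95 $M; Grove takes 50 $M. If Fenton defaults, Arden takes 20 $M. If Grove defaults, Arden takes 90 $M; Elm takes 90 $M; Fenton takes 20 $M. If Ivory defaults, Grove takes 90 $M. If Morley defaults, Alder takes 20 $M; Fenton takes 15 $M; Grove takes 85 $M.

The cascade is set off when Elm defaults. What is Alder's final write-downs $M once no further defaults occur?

60

Round 1 — Elm defaults (initial).
  Arden: +95 → 95 ≥ 80
  Grove: +50 → 50 < 90
Round 2 — Arden defaults.
  Alder: +60 → 60 < 120
No further defaults.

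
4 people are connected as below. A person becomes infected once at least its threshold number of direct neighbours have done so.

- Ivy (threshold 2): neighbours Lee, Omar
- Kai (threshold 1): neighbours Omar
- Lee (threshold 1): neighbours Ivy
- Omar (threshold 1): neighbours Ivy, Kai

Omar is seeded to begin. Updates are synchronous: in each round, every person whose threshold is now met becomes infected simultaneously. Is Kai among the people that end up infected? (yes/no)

yes

Round 1 — Omar becomes infected (initial).
Round 2 — checking thresholds:
  Ivy: 1 of 2 neighbours < 2, holds.
  Kai: 1 of 1 neighbours ≥ 1, becomes infected.
Round 3 — no new infections; cascade stops.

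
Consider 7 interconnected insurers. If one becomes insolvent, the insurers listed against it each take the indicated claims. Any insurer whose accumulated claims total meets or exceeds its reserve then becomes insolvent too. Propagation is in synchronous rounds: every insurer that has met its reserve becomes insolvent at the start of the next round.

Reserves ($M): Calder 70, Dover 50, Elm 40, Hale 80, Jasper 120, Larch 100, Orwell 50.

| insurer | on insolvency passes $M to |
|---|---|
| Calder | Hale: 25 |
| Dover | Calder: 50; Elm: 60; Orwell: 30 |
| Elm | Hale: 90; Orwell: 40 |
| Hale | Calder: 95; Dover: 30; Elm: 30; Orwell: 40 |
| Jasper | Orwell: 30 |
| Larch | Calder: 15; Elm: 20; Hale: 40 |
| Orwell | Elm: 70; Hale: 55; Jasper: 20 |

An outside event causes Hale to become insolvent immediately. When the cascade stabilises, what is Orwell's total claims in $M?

40

Round 1 — Hale becomes insolvent (initial).
  Calder: +95 → 95 ≥ 70
  Dover: +30 → 30 < 50
  Elm: +30 → 30 < 40
  Orwell: +40 → 40 < 50
Round 2 — Calder becomes insolvent.
No further insolvencies.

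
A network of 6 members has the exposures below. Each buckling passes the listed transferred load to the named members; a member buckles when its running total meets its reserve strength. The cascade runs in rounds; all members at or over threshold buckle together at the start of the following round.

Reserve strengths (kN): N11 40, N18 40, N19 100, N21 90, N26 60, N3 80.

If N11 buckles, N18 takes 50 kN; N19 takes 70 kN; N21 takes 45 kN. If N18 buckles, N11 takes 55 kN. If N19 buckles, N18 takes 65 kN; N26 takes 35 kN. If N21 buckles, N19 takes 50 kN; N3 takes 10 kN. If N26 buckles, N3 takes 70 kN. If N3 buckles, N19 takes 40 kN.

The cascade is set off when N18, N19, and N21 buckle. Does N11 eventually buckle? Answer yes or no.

yes

Round 1 — N18, N19, N21 buckle (initial).
  N11: +55 → 55 ≥ 40
  N26: +35 → 35 < 60
  N3: +10 → 10 < 80
Round 2 — N11 buckles.
No further bucklings.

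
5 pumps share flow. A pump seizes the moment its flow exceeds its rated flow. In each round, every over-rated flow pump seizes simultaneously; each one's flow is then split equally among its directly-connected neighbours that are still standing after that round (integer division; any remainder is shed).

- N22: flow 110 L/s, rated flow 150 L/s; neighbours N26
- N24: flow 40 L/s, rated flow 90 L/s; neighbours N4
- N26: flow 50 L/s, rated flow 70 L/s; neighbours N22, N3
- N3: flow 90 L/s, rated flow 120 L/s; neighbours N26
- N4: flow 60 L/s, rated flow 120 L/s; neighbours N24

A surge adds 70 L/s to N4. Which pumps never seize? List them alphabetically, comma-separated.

N22, N26, N3

Round 1 — N4 at 130 > 120. N4 seizes.
  N4 sheds 130 L/s to N24: 130 each.
    N24: 40+130 = 170 > 90
Round 2 — N24 seizes.
  N24 sheds 170 L/s: no online neighbours, lost.
No further seizures.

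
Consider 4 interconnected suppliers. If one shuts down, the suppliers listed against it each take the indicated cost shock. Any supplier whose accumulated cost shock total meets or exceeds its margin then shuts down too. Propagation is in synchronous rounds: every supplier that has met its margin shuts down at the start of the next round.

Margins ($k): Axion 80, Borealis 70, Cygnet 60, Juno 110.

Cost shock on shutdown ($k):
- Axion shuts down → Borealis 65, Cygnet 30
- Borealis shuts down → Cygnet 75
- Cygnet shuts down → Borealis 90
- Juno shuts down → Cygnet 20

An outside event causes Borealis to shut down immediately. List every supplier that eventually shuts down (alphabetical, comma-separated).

Round 1 — Borealis shuts down (initial).
  Cygnet: +75 → 75 ≥ 60
Round 2 — Cygnet shuts down.
No further shutdowns.

Borealis, Cygnet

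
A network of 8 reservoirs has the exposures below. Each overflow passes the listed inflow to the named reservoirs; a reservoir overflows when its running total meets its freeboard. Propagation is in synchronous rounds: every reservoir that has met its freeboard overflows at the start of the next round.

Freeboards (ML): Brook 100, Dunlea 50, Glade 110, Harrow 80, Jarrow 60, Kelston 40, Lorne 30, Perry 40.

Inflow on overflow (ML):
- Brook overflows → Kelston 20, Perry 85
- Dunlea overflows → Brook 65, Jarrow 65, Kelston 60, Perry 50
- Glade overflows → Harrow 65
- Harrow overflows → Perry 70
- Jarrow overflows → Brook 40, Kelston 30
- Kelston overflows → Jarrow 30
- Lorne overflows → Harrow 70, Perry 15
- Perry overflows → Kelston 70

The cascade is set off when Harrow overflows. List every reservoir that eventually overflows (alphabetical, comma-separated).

Harrow, Kelston, Perry

Round 1 — Harrow overflows (initial).
  Perry: +70 → 70 ≥ 40
Round 2 — Perry overflows.
  Kelston: +70 → 70 ≥ 40
Round 3 — Kelston overflows.
  Jarrow: +30 → 30 < 60
No further overflows.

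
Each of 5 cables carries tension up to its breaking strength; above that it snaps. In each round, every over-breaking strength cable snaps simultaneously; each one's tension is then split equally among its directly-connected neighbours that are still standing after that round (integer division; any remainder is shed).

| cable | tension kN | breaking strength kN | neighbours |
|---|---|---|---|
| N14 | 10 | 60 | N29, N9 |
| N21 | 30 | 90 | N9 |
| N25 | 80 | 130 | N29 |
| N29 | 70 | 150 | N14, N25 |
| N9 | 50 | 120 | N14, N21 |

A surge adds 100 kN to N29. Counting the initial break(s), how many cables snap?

5

Round 1 — N29 at 170 > 150. N29 snaps.
  N29 sheds 170 kN to N14, N25: 85 each.
    N14: 10+85 = 95 > 60
    N25: 80+85 = 165 > 130
Round 2 — N14, N25 snap.
  N14 sheds 95 kN to N9: 95 each.
    N9: 50+95 = 145 > 120
  N25 sheds 165 kN: no online neighbours, lost.
Round 3 — N9 snaps.
  N9 sheds 145 kN to N21: 145 each.
    N21: 30+145 = 175 > 90
Round 4 — N21 snaps.
  N21 sheds 175 kN: no online neighbours, lost.
No further breaks.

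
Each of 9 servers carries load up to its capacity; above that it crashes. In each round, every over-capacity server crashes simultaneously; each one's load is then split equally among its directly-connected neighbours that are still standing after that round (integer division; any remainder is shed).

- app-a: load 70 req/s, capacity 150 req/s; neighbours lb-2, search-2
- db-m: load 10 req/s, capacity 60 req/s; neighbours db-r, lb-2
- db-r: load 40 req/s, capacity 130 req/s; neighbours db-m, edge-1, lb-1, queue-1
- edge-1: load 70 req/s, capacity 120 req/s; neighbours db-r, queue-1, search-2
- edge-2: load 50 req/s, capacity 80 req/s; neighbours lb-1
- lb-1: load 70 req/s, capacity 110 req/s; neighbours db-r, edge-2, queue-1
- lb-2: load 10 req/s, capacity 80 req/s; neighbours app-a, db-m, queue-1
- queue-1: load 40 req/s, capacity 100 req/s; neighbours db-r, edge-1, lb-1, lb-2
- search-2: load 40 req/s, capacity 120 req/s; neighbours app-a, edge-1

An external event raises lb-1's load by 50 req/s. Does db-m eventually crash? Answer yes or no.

Round 1 — lb-1 at 120 > 110. lb-1 crashes.
  lb-1 sheds 120 req/s to db-r, edge-2, queue-1: 40 each.
    db-r: 40+40 = 80 ≤ 130
    edge-2: 50+40 = 90 > 80
    queue-1: 40+40 = 80 ≤ 100
Round 2 — edge-2 crashes.
  edge-2 sheds 90 req/s: no online neighbours, lost.
No further crashes.

no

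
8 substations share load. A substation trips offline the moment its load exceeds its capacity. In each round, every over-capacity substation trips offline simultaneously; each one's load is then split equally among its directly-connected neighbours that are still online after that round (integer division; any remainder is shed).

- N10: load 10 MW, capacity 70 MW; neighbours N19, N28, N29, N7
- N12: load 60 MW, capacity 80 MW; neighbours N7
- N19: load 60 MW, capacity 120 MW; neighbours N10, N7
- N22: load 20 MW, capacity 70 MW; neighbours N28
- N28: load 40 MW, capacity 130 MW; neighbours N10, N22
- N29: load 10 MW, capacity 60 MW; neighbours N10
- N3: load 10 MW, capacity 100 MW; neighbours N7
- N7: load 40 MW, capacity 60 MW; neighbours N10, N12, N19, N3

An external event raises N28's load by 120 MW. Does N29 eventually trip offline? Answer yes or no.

no

Round 1 — N28 at 160 > 130. N28 trips offline.
  N28 sheds 160 MW to N10, N22: 80 each.
    N10: 10+80 = 90 > 70
    N22: 20+80 = 100 > 70
Round 2 — N10, N22 trip offline.
  N10 sheds 90 MW to N19, N29, N7: 30 each.
    N19: 60+30 = 90 ≤ 120
    N29: 10+30 = 40 ≤ 60
    N7: 40+30 = 70 > 60
  N22 sheds 100 MW: no online neighbours, lost.
Round 3 — N7 trips offline.
  N7 sheds 70 MW to N12, N19, N3: 23 each (1 lost).
    N12: 60+23 = 83 > 80
    N19: 90+23 = 113 ≤ 120
    N3: 10+23 = 33 ≤ 100
Round 4 — N12 trips offline.
  N12 sheds 83 MW: no online neighbours, lost.
No further trips.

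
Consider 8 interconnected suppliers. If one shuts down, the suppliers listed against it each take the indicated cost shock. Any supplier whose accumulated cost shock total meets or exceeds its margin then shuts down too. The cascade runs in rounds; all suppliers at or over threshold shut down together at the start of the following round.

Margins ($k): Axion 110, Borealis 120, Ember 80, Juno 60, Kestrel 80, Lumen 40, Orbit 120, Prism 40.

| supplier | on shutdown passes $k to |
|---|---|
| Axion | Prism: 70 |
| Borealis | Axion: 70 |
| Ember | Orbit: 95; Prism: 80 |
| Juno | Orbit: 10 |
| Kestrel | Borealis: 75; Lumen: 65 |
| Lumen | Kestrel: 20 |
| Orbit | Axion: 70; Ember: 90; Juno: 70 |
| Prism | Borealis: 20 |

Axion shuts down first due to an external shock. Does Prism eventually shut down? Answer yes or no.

yes

Round 1 — Axion shuts down (initial).
  Prism: +70 → 70 ≥ 40
Round 2 — Prism shuts down.
  Borealis: +20 → 20 < 120
No further shutdowns.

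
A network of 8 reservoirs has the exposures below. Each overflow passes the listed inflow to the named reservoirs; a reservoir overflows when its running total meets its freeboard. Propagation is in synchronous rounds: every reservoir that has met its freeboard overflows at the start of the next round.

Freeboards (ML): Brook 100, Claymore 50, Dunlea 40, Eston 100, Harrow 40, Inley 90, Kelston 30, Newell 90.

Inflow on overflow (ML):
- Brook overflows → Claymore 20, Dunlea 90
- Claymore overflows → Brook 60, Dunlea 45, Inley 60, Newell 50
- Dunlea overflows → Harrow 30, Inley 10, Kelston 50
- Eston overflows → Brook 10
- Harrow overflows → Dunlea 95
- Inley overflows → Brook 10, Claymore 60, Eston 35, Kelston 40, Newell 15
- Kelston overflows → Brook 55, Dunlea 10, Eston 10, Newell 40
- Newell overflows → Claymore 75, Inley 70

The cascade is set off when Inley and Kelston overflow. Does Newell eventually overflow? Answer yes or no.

Round 1 — Inley, Kelston overflow (initial).
  Brook: +10+55 → 65 < 100
  Claymore: +60 → 60 ≥ 50
  Dunlea: +10 → 10 < 40
  Eston: +35+10 → 45 < 100
  Newell: +15+40 → 55 < 90
Round 2 — Claymore overflows.
  Brook: +60 → 125 ≥ 100
  Dunlea: +45 → 55 ≥ 40
  Newell: +50 → 105 ≥ 90
Round 3 — Brook, Dunlea, Newell overflow.
  Harrow: +30 → 30 < 40
No further overflows.

yes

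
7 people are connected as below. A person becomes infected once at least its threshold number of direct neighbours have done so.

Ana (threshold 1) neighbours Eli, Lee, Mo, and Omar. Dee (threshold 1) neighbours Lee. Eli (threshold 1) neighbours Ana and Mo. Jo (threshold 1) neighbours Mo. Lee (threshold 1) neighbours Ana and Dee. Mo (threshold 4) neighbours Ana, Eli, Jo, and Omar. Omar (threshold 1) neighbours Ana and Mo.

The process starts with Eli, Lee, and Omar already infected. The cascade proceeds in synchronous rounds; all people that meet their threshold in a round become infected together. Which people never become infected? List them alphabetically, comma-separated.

Round 1 — Eli, Lee, Omar become infected (initial).
Round 2 — checking thresholds:
  Ana: 3 of 4 neighbours ≥ 1, becomes infected.
  Dee: 1 of 1 neighbours ≥ 1, becomes infected.
  Mo: 2 of 4 neighbours < 4, not yet.
Round 3 — no new infections; cascade stops.

Jo, Mo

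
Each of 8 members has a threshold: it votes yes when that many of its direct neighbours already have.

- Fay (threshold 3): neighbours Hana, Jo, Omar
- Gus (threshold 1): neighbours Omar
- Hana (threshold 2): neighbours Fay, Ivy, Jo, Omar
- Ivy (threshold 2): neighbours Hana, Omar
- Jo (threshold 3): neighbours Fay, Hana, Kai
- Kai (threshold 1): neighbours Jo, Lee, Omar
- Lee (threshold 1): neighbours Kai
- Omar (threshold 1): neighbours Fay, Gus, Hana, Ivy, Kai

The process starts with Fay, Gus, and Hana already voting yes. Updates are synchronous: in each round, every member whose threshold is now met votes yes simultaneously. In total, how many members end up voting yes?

8

Round 1 — Fay, Gus, Hana vote yes (initial).
Round 2 — checking thresholds:
  Ivy: 1 of 2 neighbours < 2, holds.
  Jo: 2 of 3 neighbours < 3, holds.
  Omar: 3 of 5 neighbours ≥ 1, votes yes.
Round 3 — checking thresholds:
  Ivy: 2 of 2 neighbours ≥ 2, votes yes.
  Jo: 2 of 3 neighbours < 3, holds.
  Kai: 1 of 3 neighbours ≥ 1, votes yes.
Round 4 — checking thresholds:
  Jo: 3 of 3 neighbours ≥ 3, votes yes.
  Lee: 1 of 1 neighbours ≥ 1, votes yes.
Round 5 — no new yes votes; cascade stops.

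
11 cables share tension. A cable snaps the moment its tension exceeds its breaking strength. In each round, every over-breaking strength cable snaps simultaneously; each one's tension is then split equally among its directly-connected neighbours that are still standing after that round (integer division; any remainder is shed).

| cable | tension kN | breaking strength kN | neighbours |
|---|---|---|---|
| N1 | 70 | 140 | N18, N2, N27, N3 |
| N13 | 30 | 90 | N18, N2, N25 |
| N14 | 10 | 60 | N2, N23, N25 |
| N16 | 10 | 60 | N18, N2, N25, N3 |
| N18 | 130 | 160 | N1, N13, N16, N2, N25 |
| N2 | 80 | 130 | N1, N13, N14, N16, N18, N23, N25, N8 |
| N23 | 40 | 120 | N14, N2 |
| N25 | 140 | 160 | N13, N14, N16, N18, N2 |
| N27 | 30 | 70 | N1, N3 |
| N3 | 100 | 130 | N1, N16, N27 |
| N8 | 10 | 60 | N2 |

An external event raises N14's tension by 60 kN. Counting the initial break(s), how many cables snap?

Round 1 — N14 at 70 > 60. N14 snaps.
  N14 sheds 70 kN to N2, N23, N25: 23 each (1 lost).
    N2: 80+23 = 103 ≤ 130
    N23: 40+23 = 63 ≤ 120
    N25: 140+23 = 163 > 160
Round 2 — N25 snaps.
  N25 sheds 163 kN to N13, N16, N18, N2: 40 each (3 lost).
    N13: 30+40 = 70 ≤ 90
    N16: 10+40 = 50 ≤ 60
    N18: 130+40 = 170 > 160
    N2: 103+40 = 143 > 130
Round 3 — N18, N2 snap.
  N18 sheds 170 kN to N1, N13, N16: 56 each (2 lost).
    N1: 70+56 = 126 ≤ 140
    N13: 70+56 = 126 > 90
    N16: 50+56 = 106 > 60
  N2 sheds 143 kN to N1, N13, N16, N23, N8: 28 each (3 lost).
    N1: 126+28 = 154 > 140
    N13: 126+28 = 154 > 90
    N16: 106+28 = 134 > 60
    N23: 63+28 = 91 ≤ 120
    N8: 10+28 = 38 ≤ 60
Round 4 — N1, N13, N16 snap.
  N1 sheds 154 kN to N27, N3: 77 each.
    N27: 30+77 = 107 > 70
    N3: 100+77 = 177 > 130
  N13 sheds 154 kN: no online neighbours, lost.
  N16 sheds 134 kN to N3: 134 each.
    N3: 177+134 = 311 > 130
Round 5 — N27, N3 snap.
  N27 sheds 107 kN: no online neighbours, lost.
  N3 sheds 311 kN: no online neighbours, lost.
No further breaks.

9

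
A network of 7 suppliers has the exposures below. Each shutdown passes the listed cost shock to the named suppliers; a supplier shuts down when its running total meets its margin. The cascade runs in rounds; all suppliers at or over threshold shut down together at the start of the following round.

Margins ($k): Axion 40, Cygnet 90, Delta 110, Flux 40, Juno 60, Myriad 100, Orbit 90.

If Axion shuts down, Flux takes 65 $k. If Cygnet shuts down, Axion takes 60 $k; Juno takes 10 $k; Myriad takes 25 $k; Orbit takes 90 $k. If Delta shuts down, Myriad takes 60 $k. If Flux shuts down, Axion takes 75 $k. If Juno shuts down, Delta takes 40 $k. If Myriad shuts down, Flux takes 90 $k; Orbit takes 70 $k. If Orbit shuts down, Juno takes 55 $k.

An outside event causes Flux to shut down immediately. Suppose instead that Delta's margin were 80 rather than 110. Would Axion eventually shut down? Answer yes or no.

With Delta's margin at 80:
Round 1 — Flux shuts down (initial).
  Axion: +75 → 75 ≥ 40
Round 2 — Axion shuts down.
No further shutdowns.

yes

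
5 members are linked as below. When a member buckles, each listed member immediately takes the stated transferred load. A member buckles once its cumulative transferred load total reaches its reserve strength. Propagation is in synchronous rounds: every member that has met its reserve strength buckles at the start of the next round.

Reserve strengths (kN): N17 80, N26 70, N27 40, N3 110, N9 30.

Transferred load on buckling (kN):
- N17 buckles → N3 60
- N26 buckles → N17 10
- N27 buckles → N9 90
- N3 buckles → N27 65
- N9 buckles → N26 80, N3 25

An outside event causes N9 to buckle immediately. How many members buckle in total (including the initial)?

Round 1 — N9 buckles (initial).
  N26: +80 → 80 ≥ 70
  N3: +25 → 25 < 110
Round 2 — N26 buckles.
  N17: +10 → 10 < 80
No further bucklings.

2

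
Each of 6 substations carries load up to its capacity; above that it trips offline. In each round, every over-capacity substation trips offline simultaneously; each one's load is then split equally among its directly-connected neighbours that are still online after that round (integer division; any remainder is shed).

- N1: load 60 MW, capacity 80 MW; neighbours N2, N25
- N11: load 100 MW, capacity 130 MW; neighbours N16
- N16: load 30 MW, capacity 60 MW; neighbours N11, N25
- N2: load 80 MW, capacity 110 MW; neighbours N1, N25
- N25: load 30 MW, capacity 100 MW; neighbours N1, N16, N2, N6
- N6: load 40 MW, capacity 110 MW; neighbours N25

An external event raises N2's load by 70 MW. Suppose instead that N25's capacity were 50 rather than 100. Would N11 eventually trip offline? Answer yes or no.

yes

With N25's capacity at 50:
Round 1 — N2 at 150 > 110. N2 trips offline.
  N2 sheds 150 MW to N1, N25: 75 each.
    N1: 60+75 = 135 > 80
    N25: 30+75 = 105 > 50
Round 2 — N1, N25 trip offline.
  N1 sheds 135 MW: no online neighbours, lost.
  N25 sheds 105 MW to N16, N6: 52 each (1 lost).
    N16: 30+52 = 82 > 60
    N6: 40+52 = 92 ≤ 110
Round 3 — N16 trips offline.
  N16 sheds 82 MW to N11: 82 each.
    N11: 100+82 = 182 > 130
Round 4 — N11 trips offline.
  N11 sheds 182 MW: no online neighbours, lost.
No further trips.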